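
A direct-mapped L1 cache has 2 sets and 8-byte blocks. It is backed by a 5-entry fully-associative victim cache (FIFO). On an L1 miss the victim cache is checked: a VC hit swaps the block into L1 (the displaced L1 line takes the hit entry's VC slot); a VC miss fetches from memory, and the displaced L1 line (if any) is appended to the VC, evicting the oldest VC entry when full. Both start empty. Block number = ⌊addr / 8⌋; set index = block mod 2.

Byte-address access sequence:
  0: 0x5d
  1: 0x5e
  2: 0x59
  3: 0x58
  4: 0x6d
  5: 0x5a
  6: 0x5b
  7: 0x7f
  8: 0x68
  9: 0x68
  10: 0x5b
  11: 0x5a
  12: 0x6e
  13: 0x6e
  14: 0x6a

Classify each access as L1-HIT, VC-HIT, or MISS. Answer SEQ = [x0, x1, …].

SEQ = [MISS, L1-HIT, L1-HIT, L1-HIT, MISS, VC-HIT, L1-HIT, MISS, VC-HIT, L1-HIT, VC-HIT, L1-HIT, VC-HIT, L1-HIT, L1-HIT]

0: 0x5d (blk 11, set 1) → MISS  vc=[]
1: 0x5e (blk 11, set 1) → L1-HIT  vc=[]
2: 0x59 (blk 11, set 1) → L1-HIT  vc=[]
3: 0x58 (blk 11, set 1) → L1-HIT  vc=[]
4: 0x6d (blk 13, set 1) → MISS  vc=[11]
5: 0x5a (blk 11, set 1) → VC-HIT  vc=[13]
6: 0x5b (blk 11, set 1) → L1-HIT  vc=[13]
7: 0x7f (blk 15, set 1) → MISS  vc=[13, 11]
8: 0x68 (blk 13, set 1) → VC-HIT  vc=[15, 11]
9: 0x68 (blk 13, set 1) → L1-HIT  vc=[15, 11]
10: 0x5b (blk 11, set 1) → VC-HIT  vc=[15, 13]
11: 0x5a (blk 11, set 1) → L1-HIT  vc=[15, 13]
12: 0x6e (blk 13, set 1) → VC-HIT  vc=[15, 11]
13: 0x6e (blk 13, set 1) → L1-HIT  vc=[15, 11]
14: 0x6a (blk 13, set 1) → L1-HIT  vc=[15, 11]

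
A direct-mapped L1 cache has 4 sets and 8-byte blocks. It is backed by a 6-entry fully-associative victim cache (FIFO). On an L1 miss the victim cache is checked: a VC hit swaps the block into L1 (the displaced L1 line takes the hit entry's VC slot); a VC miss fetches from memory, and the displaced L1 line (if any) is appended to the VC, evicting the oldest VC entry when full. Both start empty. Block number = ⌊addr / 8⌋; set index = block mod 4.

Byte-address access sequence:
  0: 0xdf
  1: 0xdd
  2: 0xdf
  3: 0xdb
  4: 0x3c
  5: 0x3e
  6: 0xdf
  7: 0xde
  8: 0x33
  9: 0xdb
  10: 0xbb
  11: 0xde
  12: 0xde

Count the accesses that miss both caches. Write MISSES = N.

0: 0xdf (blk 27, set 3) → MISS  vc=[]
1: 0xdd (blk 27, set 3) → L1-HIT  vc=[]
2: 0xdf (blk 27, set 3) → L1-HIT  vc=[]
3: 0xdb (blk 27, set 3) → L1-HIT  vc=[]
4: 0x3c (blk 7, set 3) → MISS  vc=[27]
5: 0x3e (blk 7, set 3) → L1-HIT  vc=[27]
6: 0xdf (blk 27, set 3) → VC-HIT  vc=[7]
7: 0xde (blk 27, set 3) → L1-HIT  vc=[7]
8: 0x33 (blk 6, set 2) → MISS  vc=[7]
9: 0xdb (blk 27, set 3) → L1-HIT  vc=[7]
10: 0xbb (blk 23, set 3) → MISS  vc=[7, 27]
11: 0xde (blk 27, set 3) → VC-HIT  vc=[7, 23]
12: 0xde (blk 27, set 3) → L1-HIT  vc=[7, 23]

MISSES = 4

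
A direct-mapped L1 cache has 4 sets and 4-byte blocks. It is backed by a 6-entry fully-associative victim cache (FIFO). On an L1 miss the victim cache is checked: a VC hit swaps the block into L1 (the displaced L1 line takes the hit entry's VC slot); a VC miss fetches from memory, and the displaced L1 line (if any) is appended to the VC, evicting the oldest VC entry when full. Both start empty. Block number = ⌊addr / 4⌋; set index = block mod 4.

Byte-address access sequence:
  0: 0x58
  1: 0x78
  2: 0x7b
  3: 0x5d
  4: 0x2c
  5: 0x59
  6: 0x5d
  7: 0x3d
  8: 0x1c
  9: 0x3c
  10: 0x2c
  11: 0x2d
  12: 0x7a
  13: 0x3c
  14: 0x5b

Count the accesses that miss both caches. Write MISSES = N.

MISSES = 6

  [0] addr=0x58 blk=22 s=2: MISS | VC []
  [1] addr=0x78 blk=30 s=2: MISS | VC [22]
  [2] addr=0x7b blk=30 s=2: L1-HIT | VC [22]
  [3] addr=0x5d blk=23 s=3: MISS | VC [22]
  [4] addr=0x2c blk=11 s=3: MISS | VC [22, 23]
  [5] addr=0x59 blk=22 s=2: VC-HIT | VC [30, 23]
  [6] addr=0x5d blk=23 s=3: VC-HIT | VC [30, 11]
  [7] addr=0x3d blk=15 s=3: MISS | VC [30, 11, 23]
  [8] addr=0x1c blk=7 s=3: MISS | VC [30, 11, 23, 15]
  [9] addr=0x3c blk=15 s=3: VC-HIT | VC [30, 11, 23, 7]
  [10] addr=0x2c blk=11 s=3: VC-HIT | VC [30, 15, 23, 7]
  [11] addr=0x2d blk=11 s=3: L1-HIT | VC [30, 15, 23, 7]
  [12] addr=0x7a blk=30 s=2: VC-HIT | VC [22, 15, 23, 7]
  [13] addr=0x3c blk=15 s=3: VC-HIT | VC [22, 11, 23, 7]
  [14] addr=0x5b blk=22 s=2: VC-HIT | VC [30, 11, 23, 7]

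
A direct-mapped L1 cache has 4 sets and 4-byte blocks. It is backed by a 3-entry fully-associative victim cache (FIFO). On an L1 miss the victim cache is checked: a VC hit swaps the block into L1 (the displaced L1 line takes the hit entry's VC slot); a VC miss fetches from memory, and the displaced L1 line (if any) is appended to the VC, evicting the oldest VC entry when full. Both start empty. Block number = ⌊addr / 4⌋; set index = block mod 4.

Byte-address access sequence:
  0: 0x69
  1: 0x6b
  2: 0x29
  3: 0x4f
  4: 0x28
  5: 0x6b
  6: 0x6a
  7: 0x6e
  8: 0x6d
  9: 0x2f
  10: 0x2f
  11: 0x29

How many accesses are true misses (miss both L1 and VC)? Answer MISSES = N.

0: 0x69 (blk 26, set 2) → MISS  vc=[]
1: 0x6b (blk 26, set 2) → L1-HIT  vc=[]
2: 0x29 (blk 10, set 2) → MISS  vc=[26]
3: 0x4f (blk 19, set 3) → MISS  vc=[26]
4: 0x28 (blk 10, set 2) → L1-HIT  vc=[26]
5: 0x6b (blk 26, set 2) → VC-HIT  vc=[10]
6: 0x6a (blk 26, set 2) → L1-HIT  vc=[10]
7: 0x6e (blk 27, set 3) → MISS  vc=[10, 19]
8: 0x6d (blk 27, set 3) → L1-HIT  vc=[10, 19]
9: 0x2f (blk 11, set 3) → MISS  vc=[10, 19, 27]
10: 0x2f (blk 11, set 3) → L1-HIT  vc=[10, 19, 27]
11: 0x29 (blk 10, set 2) → VC-HIT  vc=[26, 19, 27]

MISSES = 5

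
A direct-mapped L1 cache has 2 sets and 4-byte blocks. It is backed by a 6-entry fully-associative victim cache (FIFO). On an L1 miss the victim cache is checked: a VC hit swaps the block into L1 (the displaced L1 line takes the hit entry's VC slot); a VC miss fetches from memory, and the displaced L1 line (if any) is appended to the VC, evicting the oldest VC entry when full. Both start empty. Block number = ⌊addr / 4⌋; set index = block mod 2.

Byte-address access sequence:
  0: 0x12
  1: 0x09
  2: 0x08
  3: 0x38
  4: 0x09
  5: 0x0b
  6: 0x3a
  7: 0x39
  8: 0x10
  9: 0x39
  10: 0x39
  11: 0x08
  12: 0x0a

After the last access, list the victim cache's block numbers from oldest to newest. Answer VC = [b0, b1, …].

VC = [4, 14]

#0 0x12→b4/s0 MISS; vc=[]
#1 0x9→b2/s0 MISS; vc=[4]
#2 0x8→b2/s0 L1-HIT; vc=[4]
#3 0x38→b14/s0 MISS; vc=[4,2]
#4 0x9→b2/s0 VC-HIT; vc=[4,14]
#5 0xb→b2/s0 L1-HIT; vc=[4,14]
#6 0x3a→b14/s0 VC-HIT; vc=[4,2]
#7 0x39→b14/s0 L1-HIT; vc=[4,2]
#8 0x10→b4/s0 VC-HIT; vc=[14,2]
#9 0x39→b14/s0 VC-HIT; vc=[4,2]
#10 0x39→b14/s0 L1-HIT; vc=[4,2]
#11 0x8→b2/s0 VC-HIT; vc=[4,14]
#12 0xa→b2/s0 L1-HIT; vc=[4,14]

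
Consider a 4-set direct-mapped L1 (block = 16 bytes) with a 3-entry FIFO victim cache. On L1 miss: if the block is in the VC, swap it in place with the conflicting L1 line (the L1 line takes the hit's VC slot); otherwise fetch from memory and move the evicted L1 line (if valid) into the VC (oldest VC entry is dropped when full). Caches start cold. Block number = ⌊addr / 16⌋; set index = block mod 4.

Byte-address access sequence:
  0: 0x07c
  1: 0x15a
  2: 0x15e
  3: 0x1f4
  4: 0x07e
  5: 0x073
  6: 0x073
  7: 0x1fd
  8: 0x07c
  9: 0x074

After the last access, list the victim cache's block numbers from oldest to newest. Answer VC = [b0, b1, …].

0: 0x7c (blk 7, set 3) → MISS  vc=[]
1: 0x15a (blk 21, set 1) → MISS  vc=[]
2: 0x15e (blk 21, set 1) → L1-HIT  vc=[]
3: 0x1f4 (blk 31, set 3) → MISS  vc=[7]
4: 0x7e (blk 7, set 3) → VC-HIT  vc=[31]
5: 0x73 (blk 7, set 3) → L1-HIT  vc=[31]
6: 0x73 (blk 7, set 3) → L1-HIT  vc=[31]
7: 0x1fd (blk 31, set 3) → VC-HIT  vc=[7]
8: 0x7c (blk 7, set 3) → VC-HIT  vc=[31]
9: 0x74 (blk 7, set 3) → L1-HIT  vc=[31]

VC = [31]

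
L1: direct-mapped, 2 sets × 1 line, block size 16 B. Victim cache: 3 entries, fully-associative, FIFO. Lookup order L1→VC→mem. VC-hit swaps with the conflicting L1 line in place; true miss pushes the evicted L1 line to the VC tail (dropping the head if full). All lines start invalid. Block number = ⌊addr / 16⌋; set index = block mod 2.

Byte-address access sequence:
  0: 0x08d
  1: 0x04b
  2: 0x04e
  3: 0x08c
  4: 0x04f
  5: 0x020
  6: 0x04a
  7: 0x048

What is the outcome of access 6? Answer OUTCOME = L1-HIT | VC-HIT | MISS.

0: 0x8d (blk 8, set 0) → MISS  vc=[]
1: 0x4b (blk 4, set 0) → MISS  vc=[8]
2: 0x4e (blk 4, set 0) → L1-HIT  vc=[8]
3: 0x8c (blk 8, set 0) → VC-HIT  vc=[4]
4: 0x4f (blk 4, set 0) → VC-HIT  vc=[8]
5: 0x20 (blk 2, set 0) → MISS  vc=[8, 4]
6: 0x4a (blk 4, set 0) → VC-HIT  vc=[8, 2]
7: 0x48 (blk 4, set 0) → L1-HIT  vc=[8, 2]

OUTCOME = VC-HIT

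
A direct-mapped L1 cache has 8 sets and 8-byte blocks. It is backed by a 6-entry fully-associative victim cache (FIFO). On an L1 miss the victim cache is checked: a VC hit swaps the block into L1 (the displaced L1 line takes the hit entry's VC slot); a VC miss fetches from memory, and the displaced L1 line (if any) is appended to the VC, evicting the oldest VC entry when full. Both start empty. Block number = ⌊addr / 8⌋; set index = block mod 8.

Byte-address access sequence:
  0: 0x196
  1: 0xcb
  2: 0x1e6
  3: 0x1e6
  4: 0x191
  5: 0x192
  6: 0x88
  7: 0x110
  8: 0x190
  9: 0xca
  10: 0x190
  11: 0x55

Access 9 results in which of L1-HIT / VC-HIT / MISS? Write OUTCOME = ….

OUTCOME = VC-HIT

#0 0x196→b50/s2 MISS; vc=[]
#1 0xcb→b25/s1 MISS; vc=[]
#2 0x1e6→b60/s4 MISS; vc=[]
#3 0x1e6→b60/s4 L1-HIT; vc=[]
#4 0x191→b50/s2 L1-HIT; vc=[]
#5 0x192→b50/s2 L1-HIT; vc=[]
#6 0x88→b17/s1 MISS; vc=[25]
#7 0x110→b34/s2 MISS; vc=[25,50]
#8 0x190→b50/s2 VC-HIT; vc=[25,34]
#9 0xca→b25/s1 VC-HIT; vc=[17,34]
#10 0x190→b50/s2 L1-HIT; vc=[17,34]
#11 0x55→b10/s2 MISS; vc=[17,34,50]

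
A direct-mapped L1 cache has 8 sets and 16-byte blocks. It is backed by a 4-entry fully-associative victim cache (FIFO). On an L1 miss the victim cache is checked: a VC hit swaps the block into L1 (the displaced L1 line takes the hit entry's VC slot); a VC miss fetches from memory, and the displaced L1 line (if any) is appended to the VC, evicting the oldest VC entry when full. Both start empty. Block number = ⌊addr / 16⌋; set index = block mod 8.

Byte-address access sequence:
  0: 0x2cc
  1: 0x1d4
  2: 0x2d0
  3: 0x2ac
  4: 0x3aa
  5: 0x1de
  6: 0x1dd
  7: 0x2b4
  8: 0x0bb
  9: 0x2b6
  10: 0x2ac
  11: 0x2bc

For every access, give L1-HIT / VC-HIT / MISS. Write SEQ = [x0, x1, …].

0: 0x2cc (blk 44, set 4) → MISS  vc=[]
1: 0x1d4 (blk 29, set 5) → MISS  vc=[]
2: 0x2d0 (blk 45, set 5) → MISS  vc=[29]
3: 0x2ac (blk 42, set 2) → MISS  vc=[29]
4: 0x3aa (blk 58, set 2) → MISS  vc=[29, 42]
5: 0x1de (blk 29, set 5) → VC-HIT  vc=[45, 42]
6: 0x1dd (blk 29, set 5) → L1-HIT  vc=[45, 42]
7: 0x2b4 (blk 43, set 3) → MISS  vc=[45, 42]
8: 0xbb (blk 11, set 3) → MISS  vc=[45, 42, 43]
9: 0x2b6 (blk 43, set 3) → VC-HIT  vc=[45, 42, 11]
10: 0x2ac (blk 42, set 2) → VC-HIT  vc=[45, 58, 11]
11: 0x2bc (blk 43, set 3) → L1-HIT  vc=[45, 58, 11]

SEQ = [MISS, MISS, MISS, MISS, MISS, VC-HIT, L1-HIT, MISS, MISS, VC-HIT, VC-HIT, L1-HIT]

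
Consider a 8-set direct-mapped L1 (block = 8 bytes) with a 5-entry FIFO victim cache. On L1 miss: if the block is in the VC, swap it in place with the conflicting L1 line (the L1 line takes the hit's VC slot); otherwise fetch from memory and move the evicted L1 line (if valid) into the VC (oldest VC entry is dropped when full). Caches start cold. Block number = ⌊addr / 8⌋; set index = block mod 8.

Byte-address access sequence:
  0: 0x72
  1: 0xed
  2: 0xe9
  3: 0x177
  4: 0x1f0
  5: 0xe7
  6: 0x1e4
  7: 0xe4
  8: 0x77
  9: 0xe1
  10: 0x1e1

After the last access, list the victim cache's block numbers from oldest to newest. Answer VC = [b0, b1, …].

  [0] addr=0x72 blk=14 s=6: MISS | VC []
  [1] addr=0xed blk=29 s=5: MISS | VC []
  [2] addr=0xe9 blk=29 s=5: L1-HIT | VC []
  [3] addr=0x177 blk=46 s=6: MISS | VC [14]
  [4] addr=0x1f0 blk=62 s=6: MISS | VC [14, 46]
  [5] addr=0xe7 blk=28 s=4: MISS | VC [14, 46]
  [6] addr=0x1e4 blk=60 s=4: MISS | VC [14, 46, 28]
  [7] addr=0xe4 blk=28 s=4: VC-HIT | VC [14, 46, 60]
  [8] addr=0x77 blk=14 s=6: VC-HIT | VC [62, 46, 60]
  [9] addr=0xe1 blk=28 s=4: L1-HIT | VC [62, 46, 60]
  [10] addr=0x1e1 blk=60 s=4: VC-HIT | VC [62, 46, 28]

VC = [62, 46, 28]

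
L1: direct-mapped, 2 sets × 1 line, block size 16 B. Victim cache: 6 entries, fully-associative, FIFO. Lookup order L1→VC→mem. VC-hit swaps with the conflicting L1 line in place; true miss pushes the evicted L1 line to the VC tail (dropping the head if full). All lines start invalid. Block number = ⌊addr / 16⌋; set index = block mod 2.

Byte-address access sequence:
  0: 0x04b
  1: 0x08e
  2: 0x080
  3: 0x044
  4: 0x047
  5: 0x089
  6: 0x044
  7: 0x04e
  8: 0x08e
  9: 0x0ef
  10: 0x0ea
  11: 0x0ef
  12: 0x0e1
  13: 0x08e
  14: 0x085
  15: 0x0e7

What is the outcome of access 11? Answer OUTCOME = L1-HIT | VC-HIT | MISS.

OUTCOME = L1-HIT

#0 0x4b→b4/s0 MISS; vc=[]
#1 0x8e→b8/s0 MISS; vc=[4]
#2 0x80→b8/s0 L1-HIT; vc=[4]
#3 0x44→b4/s0 VC-HIT; vc=[8]
#4 0x47→b4/s0 L1-HIT; vc=[8]
#5 0x89→b8/s0 VC-HIT; vc=[4]
#6 0x44→b4/s0 VC-HIT; vc=[8]
#7 0x4e→b4/s0 L1-HIT; vc=[8]
#8 0x8e→b8/s0 VC-HIT; vc=[4]
#9 0xef→b14/s0 MISS; vc=[4,8]
#10 0xea→b14/s0 L1-HIT; vc=[4,8]
#11 0xef→b14/s0 L1-HIT; vc=[4,8]
#12 0xe1→b14/s0 L1-HIT; vc=[4,8]
#13 0x8e→b8/s0 VC-HIT; vc=[4,14]
#14 0x85→b8/s0 L1-HIT; vc=[4,14]
#15 0xe7→b14/s0 VC-HIT; vc=[4,8]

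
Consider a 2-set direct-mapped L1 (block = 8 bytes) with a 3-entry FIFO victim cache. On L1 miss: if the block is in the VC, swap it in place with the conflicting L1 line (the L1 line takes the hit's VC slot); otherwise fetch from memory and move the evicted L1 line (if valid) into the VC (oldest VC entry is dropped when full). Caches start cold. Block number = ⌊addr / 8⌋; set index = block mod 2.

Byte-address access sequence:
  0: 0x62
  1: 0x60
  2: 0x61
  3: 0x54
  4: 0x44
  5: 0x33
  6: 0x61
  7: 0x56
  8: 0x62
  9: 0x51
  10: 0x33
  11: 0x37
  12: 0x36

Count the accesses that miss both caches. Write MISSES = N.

MISSES = 4

0: 0x62 (blk 12, set 0) → MISS  vc=[]
1: 0x60 (blk 12, set 0) → L1-HIT  vc=[]
2: 0x61 (blk 12, set 0) → L1-HIT  vc=[]
3: 0x54 (blk 10, set 0) → MISS  vc=[12]
4: 0x44 (blk 8, set 0) → MISS  vc=[12, 10]
5: 0x33 (blk 6, set 0) → MISS  vc=[12, 10, 8]
6: 0x61 (blk 12, set 0) → VC-HIT  vc=[6, 10, 8]
7: 0x56 (blk 10, set 0) → VC-HIT  vc=[6, 12, 8]
8: 0x62 (blk 12, set 0) → VC-HIT  vc=[6, 10, 8]
9: 0x51 (blk 10, set 0) → VC-HIT  vc=[6, 12, 8]
10: 0x33 (blk 6, set 0) → VC-HIT  vc=[10, 12, 8]
11: 0x37 (blk 6, set 0) → L1-HIT  vc=[10, 12, 8]
12: 0x36 (blk 6, set 0) → L1-HIT  vc=[10, 12, 8]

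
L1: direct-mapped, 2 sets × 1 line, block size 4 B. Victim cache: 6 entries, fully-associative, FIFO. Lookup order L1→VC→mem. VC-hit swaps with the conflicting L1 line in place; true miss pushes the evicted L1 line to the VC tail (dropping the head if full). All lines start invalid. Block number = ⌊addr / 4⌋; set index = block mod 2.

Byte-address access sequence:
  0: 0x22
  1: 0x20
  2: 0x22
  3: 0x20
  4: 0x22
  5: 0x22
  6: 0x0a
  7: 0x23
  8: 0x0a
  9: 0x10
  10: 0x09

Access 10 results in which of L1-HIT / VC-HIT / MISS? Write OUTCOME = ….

  [0] addr=0x22 blk=8 s=0: MISS | VC []
  [1] addr=0x20 blk=8 s=0: L1-HIT | VC []
  [2] addr=0x22 blk=8 s=0: L1-HIT | VC []
  [3] addr=0x20 blk=8 s=0: L1-HIT | VC []
  [4] addr=0x22 blk=8 s=0: L1-HIT | VC []
  [5] addr=0x22 blk=8 s=0: L1-HIT | VC []
  [6] addr=0xa blk=2 s=0: MISS | VC [8]
  [7] addr=0x23 blk=8 s=0: VC-HIT | VC [2]
  [8] addr=0xa blk=2 s=0: VC-HIT | VC [8]
  [9] addr=0x10 blk=4 s=0: MISS | VC [8, 2]
  [10] addr=0x9 blk=2 s=0: VC-HIT | VC [8, 4]

OUTCOME = VC-HIT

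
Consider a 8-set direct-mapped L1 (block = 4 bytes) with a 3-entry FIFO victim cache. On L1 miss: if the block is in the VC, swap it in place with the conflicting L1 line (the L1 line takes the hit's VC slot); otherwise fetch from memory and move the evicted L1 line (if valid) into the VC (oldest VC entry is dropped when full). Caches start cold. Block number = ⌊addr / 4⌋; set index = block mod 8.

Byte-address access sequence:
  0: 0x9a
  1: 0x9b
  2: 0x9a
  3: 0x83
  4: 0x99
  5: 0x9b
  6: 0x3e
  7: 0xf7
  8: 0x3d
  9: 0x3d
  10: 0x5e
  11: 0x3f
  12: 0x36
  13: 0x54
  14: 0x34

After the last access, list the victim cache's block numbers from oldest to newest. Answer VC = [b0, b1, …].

VC = [23, 61, 21]

#0 0x9a→b38/s6 MISS; vc=[]
#1 0x9b→b38/s6 L1-HIT; vc=[]
#2 0x9a→b38/s6 L1-HIT; vc=[]
#3 0x83→b32/s0 MISS; vc=[]
#4 0x99→b38/s6 L1-HIT; vc=[]
#5 0x9b→b38/s6 L1-HIT; vc=[]
#6 0x3e→b15/s7 MISS; vc=[]
#7 0xf7→b61/s5 MISS; vc=[]
#8 0x3d→b15/s7 L1-HIT; vc=[]
#9 0x3d→b15/s7 L1-HIT; vc=[]
#10 0x5e→b23/s7 MISS; vc=[15]
#11 0x3f→b15/s7 VC-HIT; vc=[23]
#12 0x36→b13/s5 MISS; vc=[23,61]
#13 0x54→b21/s5 MISS; vc=[23,61,13]
#14 0x34→b13/s5 VC-HIT; vc=[23,61,21]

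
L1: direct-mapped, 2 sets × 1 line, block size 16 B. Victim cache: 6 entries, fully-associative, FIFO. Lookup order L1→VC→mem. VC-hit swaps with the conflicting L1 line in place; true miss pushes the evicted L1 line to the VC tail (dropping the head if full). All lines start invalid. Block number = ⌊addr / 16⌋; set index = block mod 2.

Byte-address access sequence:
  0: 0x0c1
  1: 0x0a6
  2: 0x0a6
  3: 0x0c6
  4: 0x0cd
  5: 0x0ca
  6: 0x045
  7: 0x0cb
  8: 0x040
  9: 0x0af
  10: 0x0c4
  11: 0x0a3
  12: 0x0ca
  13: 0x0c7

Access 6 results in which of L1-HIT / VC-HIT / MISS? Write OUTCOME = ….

OUTCOME = MISS

#0 0xc1→b12/s0 MISS; vc=[]
#1 0xa6→b10/s0 MISS; vc=[12]
#2 0xa6→b10/s0 L1-HIT; vc=[12]
#3 0xc6→b12/s0 VC-HIT; vc=[10]
#4 0xcd→b12/s0 L1-HIT; vc=[10]
#5 0xca→b12/s0 L1-HIT; vc=[10]
#6 0x45→b4/s0 MISS; vc=[10,12]
#7 0xcb→b12/s0 VC-HIT; vc=[10,4]
#8 0x40→b4/s0 VC-HIT; vc=[10,12]
#9 0xaf→b10/s0 VC-HIT; vc=[4,12]
#10 0xc4→b12/s0 VC-HIT; vc=[4,10]
#11 0xa3→b10/s0 VC-HIT; vc=[4,12]
#12 0xca→b12/s0 VC-HIT; vc=[4,10]
#13 0xc7→b12/s0 L1-HIT; vc=[4,10]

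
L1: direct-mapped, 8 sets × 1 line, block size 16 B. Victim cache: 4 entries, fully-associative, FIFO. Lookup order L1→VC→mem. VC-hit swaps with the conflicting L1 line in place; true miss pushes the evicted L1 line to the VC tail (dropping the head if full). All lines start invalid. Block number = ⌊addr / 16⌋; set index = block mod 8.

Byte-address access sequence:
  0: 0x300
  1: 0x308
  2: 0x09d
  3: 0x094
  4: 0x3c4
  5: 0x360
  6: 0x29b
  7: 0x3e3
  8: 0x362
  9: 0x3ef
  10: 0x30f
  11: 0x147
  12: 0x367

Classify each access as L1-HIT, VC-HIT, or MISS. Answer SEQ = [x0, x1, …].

SEQ = [MISS, L1-HIT, MISS, L1-HIT, MISS, MISS, MISS, MISS, VC-HIT, VC-HIT, L1-HIT, MISS, VC-HIT]

0: 0x300 (blk 48, set 0) → MISS  vc=[]
1: 0x308 (blk 48, set 0) → L1-HIT  vc=[]
2: 0x9d (blk 9, set 1) → MISS  vc=[]
3: 0x94 (blk 9, set 1) → L1-HIT  vc=[]
4: 0x3c4 (blk 60, set 4) → MISS  vc=[]
5: 0x360 (blk 54, set 6) → MISS  vc=[]
6: 0x29b (blk 41, set 1) → MISS  vc=[9]
7: 0x3e3 (blk 62, set 6) → MISS  vc=[9, 54]
8: 0x362 (blk 54, set 6) → VC-HIT  vc=[9, 62]
9: 0x3ef (blk 62, set 6) → VC-HIT  vc=[9, 54]
10: 0x30f (blk 48, set 0) → L1-HIT  vc=[9, 54]
11: 0x147 (blk 20, set 4) → MISS  vc=[9, 54, 60]
12: 0x367 (blk 54, set 6) → VC-HIT  vc=[9, 62, 60]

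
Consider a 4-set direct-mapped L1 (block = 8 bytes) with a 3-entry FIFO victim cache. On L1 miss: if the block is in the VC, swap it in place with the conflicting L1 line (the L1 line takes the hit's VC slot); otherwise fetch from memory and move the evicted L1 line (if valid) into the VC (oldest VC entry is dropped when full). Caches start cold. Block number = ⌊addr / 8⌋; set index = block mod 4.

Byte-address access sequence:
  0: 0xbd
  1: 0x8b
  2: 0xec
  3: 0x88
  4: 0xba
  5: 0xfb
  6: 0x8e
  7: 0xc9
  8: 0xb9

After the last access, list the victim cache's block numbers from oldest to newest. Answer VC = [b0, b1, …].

VC = [29, 31, 17]

#0 0xbd→b23/s3 MISS; vc=[]
#1 0x8b→b17/s1 MISS; vc=[]
#2 0xec→b29/s1 MISS; vc=[17]
#3 0x88→b17/s1 VC-HIT; vc=[29]
#4 0xba→b23/s3 L1-HIT; vc=[29]
#5 0xfb→b31/s3 MISS; vc=[29,23]
#6 0x8e→b17/s1 L1-HIT; vc=[29,23]
#7 0xc9→b25/s1 MISS; vc=[29,23,17]
#8 0xb9→b23/s3 VC-HIT; vc=[29,31,17]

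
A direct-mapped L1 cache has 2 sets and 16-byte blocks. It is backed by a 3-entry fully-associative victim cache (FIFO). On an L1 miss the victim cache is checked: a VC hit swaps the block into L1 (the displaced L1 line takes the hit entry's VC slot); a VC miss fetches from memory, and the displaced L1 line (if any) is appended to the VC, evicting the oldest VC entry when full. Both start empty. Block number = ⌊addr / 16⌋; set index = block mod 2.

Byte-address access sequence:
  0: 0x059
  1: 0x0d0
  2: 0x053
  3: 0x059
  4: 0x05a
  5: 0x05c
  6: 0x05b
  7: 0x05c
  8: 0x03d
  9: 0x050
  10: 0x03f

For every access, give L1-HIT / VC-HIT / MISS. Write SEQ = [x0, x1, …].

#0 0x59→b5/s1 MISS; vc=[]
#1 0xd0→b13/s1 MISS; vc=[5]
#2 0x53→b5/s1 VC-HIT; vc=[13]
#3 0x59→b5/s1 L1-HIT; vc=[13]
#4 0x5a→b5/s1 L1-HIT; vc=[13]
#5 0x5c→b5/s1 L1-HIT; vc=[13]
#6 0x5b→b5/s1 L1-HIT; vc=[13]
#7 0x5c→b5/s1 L1-HIT; vc=[13]
#8 0x3d→b3/s1 MISS; vc=[13,5]
#9 0x50→b5/s1 VC-HIT; vc=[13,3]
#10 0x3f→b3/s1 VC-HIT; vc=[13,5]

SEQ = [MISS, MISS, VC-HIT, L1-HIT, L1-HIT, L1-HIT, L1-HIT, L1-HIT, MISS, VC-HIT, VC-HIT]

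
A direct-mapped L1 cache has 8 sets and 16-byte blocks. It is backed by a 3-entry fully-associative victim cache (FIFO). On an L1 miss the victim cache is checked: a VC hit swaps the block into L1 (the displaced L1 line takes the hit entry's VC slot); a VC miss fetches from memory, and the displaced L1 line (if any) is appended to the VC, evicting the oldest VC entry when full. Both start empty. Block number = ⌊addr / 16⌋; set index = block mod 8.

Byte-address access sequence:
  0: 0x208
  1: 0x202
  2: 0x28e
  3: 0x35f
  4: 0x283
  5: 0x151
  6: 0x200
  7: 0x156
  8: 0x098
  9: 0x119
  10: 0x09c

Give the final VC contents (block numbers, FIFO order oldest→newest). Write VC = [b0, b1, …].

VC = [40, 53, 17]

0: 0x208 (blk 32, set 0) → MISS  vc=[]
1: 0x202 (blk 32, set 0) → L1-HIT  vc=[]
2: 0x28e (blk 40, set 0) → MISS  vc=[32]
3: 0x35f (blk 53, set 5) → MISS  vc=[32]
4: 0x283 (blk 40, set 0) → L1-HIT  vc=[32]
5: 0x151 (blk 21, set 5) → MISS  vc=[32, 53]
6: 0x200 (blk 32, set 0) → VC-HIT  vc=[40, 53]
7: 0x156 (blk 21, set 5) → L1-HIT  vc=[40, 53]
8: 0x98 (blk 9, set 1) → MISS  vc=[40, 53]
9: 0x119 (blk 17, set 1) → MISS  vc=[40, 53, 9]
10: 0x9c (blk 9, set 1) → VC-HIT  vc=[40, 53, 17]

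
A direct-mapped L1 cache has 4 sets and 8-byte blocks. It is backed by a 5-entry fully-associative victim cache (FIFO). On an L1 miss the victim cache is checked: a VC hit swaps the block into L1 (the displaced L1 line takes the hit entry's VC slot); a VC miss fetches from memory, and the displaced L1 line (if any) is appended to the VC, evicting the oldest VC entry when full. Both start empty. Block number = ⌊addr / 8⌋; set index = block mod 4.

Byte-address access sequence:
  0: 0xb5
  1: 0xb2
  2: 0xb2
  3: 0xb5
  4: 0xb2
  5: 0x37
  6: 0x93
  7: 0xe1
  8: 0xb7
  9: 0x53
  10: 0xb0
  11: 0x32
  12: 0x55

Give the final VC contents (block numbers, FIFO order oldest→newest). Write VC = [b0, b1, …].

  [0] addr=0xb5 blk=22 s=2: MISS | VC []
  [1] addr=0xb2 blk=22 s=2: L1-HIT | VC []
  [2] addr=0xb2 blk=22 s=2: L1-HIT | VC []
  [3] addr=0xb5 blk=22 s=2: L1-HIT | VC []
  [4] addr=0xb2 blk=22 s=2: L1-HIT | VC []
  [5] addr=0x37 blk=6 s=2: MISS | VC [22]
  [6] addr=0x93 blk=18 s=2: MISS | VC [22, 6]
  [7] addr=0xe1 blk=28 s=0: MISS | VC [22, 6]
  [8] addr=0xb7 blk=22 s=2: VC-HIT | VC [18, 6]
  [9] addr=0x53 blk=10 s=2: MISS | VC [18, 6, 22]
  [10] addr=0xb0 blk=22 s=2: VC-HIT | VC [18, 6, 10]
  [11] addr=0x32 blk=6 s=2: VC-HIT | VC [18, 22, 10]
  [12] addr=0x55 blk=10 s=2: VC-HIT | VC [18, 22, 6]

VC = [18, 22, 6]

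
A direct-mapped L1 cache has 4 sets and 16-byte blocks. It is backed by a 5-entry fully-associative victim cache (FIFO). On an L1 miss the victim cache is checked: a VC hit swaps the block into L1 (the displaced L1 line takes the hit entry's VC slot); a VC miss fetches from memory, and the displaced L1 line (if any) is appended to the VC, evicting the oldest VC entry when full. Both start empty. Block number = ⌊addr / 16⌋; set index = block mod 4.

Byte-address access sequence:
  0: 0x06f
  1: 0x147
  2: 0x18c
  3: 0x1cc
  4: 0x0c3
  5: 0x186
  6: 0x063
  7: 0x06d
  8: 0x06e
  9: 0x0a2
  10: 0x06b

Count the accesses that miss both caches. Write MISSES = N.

MISSES = 6

#0 0x6f→b6/s2 MISS; vc=[]
#1 0x147→b20/s0 MISS; vc=[]
#2 0x18c→b24/s0 MISS; vc=[20]
#3 0x1cc→b28/s0 MISS; vc=[20,24]
#4 0xc3→b12/s0 MISS; vc=[20,24,28]
#5 0x186→b24/s0 VC-HIT; vc=[20,12,28]
#6 0x63→b6/s2 L1-HIT; vc=[20,12,28]
#7 0x6d→b6/s2 L1-HIT; vc=[20,12,28]
#8 0x6e→b6/s2 L1-HIT; vc=[20,12,28]
#9 0xa2→b10/s2 MISS; vc=[20,12,28,6]
#10 0x6b→b6/s2 VC-HIT; vc=[20,12,28,10]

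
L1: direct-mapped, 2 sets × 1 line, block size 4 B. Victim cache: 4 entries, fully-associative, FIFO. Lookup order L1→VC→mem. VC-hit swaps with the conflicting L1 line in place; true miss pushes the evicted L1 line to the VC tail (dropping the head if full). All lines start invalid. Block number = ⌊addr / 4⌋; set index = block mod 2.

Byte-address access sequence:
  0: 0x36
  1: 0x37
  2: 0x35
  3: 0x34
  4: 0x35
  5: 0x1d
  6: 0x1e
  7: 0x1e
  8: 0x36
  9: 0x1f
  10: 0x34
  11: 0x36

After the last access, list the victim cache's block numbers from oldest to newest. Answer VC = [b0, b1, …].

VC = [7]

#0 0x36→b13/s1 MISS; vc=[]
#1 0x37→b13/s1 L1-HIT; vc=[]
#2 0x35→b13/s1 L1-HIT; vc=[]
#3 0x34→b13/s1 L1-HIT; vc=[]
#4 0x35→b13/s1 L1-HIT; vc=[]
#5 0x1d→b7/s1 MISS; vc=[13]
#6 0x1e→b7/s1 L1-HIT; vc=[13]
#7 0x1e→b7/s1 L1-HIT; vc=[13]
#8 0x36→b13/s1 VC-HIT; vc=[7]
#9 0x1f→b7/s1 VC-HIT; vc=[13]
#10 0x34→b13/s1 VC-HIT; vc=[7]
#11 0x36→b13/s1 L1-HIT; vc=[7]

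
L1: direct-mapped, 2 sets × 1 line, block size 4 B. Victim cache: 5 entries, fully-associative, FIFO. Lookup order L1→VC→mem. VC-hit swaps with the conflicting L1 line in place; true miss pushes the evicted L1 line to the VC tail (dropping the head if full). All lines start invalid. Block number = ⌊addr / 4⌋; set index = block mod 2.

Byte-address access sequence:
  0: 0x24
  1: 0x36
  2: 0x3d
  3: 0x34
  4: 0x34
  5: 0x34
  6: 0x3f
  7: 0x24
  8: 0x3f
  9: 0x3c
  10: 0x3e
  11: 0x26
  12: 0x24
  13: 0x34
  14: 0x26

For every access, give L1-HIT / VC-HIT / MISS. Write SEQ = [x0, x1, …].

SEQ = [MISS, MISS, MISS, VC-HIT, L1-HIT, L1-HIT, VC-HIT, VC-HIT, VC-HIT, L1-HIT, L1-HIT, VC-HIT, L1-HIT, VC-HIT, VC-HIT]

  [0] addr=0x24 blk=9 s=1: MISS | VC []
  [1] addr=0x36 blk=13 s=1: MISS | VC [9]
  [2] addr=0x3d blk=15 s=1: MISS | VC [9, 13]
  [3] addr=0x34 blk=13 s=1: VC-HIT | VC [9, 15]
  [4] addr=0x34 blk=13 s=1: L1-HIT | VC [9, 15]
  [5] addr=0x34 blk=13 s=1: L1-HIT | VC [9, 15]
  [6] addr=0x3f blk=15 s=1: VC-HIT | VC [9, 13]
  [7] addr=0x24 blk=9 s=1: VC-HIT | VC [15, 13]
  [8] addr=0x3f blk=15 s=1: VC-HIT | VC [9, 13]
  [9] addr=0x3c blk=15 s=1: L1-HIT | VC [9, 13]
  [10] addr=0x3e blk=15 s=1: L1-HIT | VC [9, 13]
  [11] addr=0x26 blk=9 s=1: VC-HIT | VC [15, 13]
  [12] addr=0x24 blk=9 s=1: L1-HIT | VC [15, 13]
  [13] addr=0x34 blk=13 s=1: VC-HIT | VC [15, 9]
  [14] addr=0x26 blk=9 s=1: VC-HIT | VC [15, 13]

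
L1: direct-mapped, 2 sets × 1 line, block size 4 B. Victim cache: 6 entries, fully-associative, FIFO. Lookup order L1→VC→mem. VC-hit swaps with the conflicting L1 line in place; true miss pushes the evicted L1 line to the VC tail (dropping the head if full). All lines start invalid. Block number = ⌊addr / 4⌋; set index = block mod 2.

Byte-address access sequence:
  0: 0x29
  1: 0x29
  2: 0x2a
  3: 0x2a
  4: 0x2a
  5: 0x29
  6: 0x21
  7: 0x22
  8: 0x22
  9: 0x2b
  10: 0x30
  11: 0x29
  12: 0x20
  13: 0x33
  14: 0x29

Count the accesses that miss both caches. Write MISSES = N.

  [0] addr=0x29 blk=10 s=0: MISS | VC []
  [1] addr=0x29 blk=10 s=0: L1-HIT | VC []
  [2] addr=0x2a blk=10 s=0: L1-HIT | VC []
  [3] addr=0x2a blk=10 s=0: L1-HIT | VC []
  [4] addr=0x2a blk=10 s=0: L1-HIT | VC []
  [5] addr=0x29 blk=10 s=0: L1-HIT | VC []
  [6] addr=0x21 blk=8 s=0: MISS | VC [10]
  [7] addr=0x22 blk=8 s=0: L1-HIT | VC [10]
  [8] addr=0x22 blk=8 s=0: L1-HIT | VC [10]
  [9] addr=0x2b blk=10 s=0: VC-HIT | VC [8]
  [10] addr=0x30 blk=12 s=0: MISS | VC [8, 10]
  [11] addr=0x29 blk=10 s=0: VC-HIT | VC [8, 12]
  [12] addr=0x20 blk=8 s=0: VC-HIT | VC [10, 12]
  [13] addr=0x33 blk=12 s=0: VC-HIT | VC [10, 8]
  [14] addr=0x29 blk=10 s=0: VC-HIT | VC [12, 8]

MISSES = 3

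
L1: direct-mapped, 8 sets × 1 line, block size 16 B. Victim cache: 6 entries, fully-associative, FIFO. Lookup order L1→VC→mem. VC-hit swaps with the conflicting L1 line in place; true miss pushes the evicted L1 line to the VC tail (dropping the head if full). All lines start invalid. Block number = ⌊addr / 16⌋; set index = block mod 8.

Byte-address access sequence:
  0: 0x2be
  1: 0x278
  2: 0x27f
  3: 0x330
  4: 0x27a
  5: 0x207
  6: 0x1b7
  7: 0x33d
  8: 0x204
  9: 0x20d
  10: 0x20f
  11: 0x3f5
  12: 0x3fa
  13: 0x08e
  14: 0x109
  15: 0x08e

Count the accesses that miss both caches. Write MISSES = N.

MISSES = 8

  [0] addr=0x2be blk=43 s=3: MISS | VC []
  [1] addr=0x278 blk=39 s=7: MISS | VC []
  [2] addr=0x27f blk=39 s=7: L1-HIT | VC []
  [3] addr=0x330 blk=51 s=3: MISS | VC [43]
  [4] addr=0x27a blk=39 s=7: L1-HIT | VC [43]
  [5] addr=0x207 blk=32 s=0: MISS | VC [43]
  [6] addr=0x1b7 blk=27 s=3: MISS | VC [43, 51]
  [7] addr=0x33d blk=51 s=3: VC-HIT | VC [43, 27]
  [8] addr=0x204 blk=32 s=0: L1-HIT | VC [43, 27]
  [9] addr=0x20d blk=32 s=0: L1-HIT | VC [43, 27]
  [10] addr=0x20f blk=32 s=0: L1-HIT | VC [43, 27]
  [11] addr=0x3f5 blk=63 s=7: MISS | VC [43, 27, 39]
  [12] addr=0x3fa blk=63 s=7: L1-HIT | VC [43, 27, 39]
  [13] addr=0x8e blk=8 s=0: MISS | VC [43, 27, 39, 32]
  [14] addr=0x109 blk=16 s=0: MISS | VC [43, 27, 39, 32, 8]
  [15] addr=0x8e blk=8 s=0: VC-HIT | VC [43, 27, 39, 32, 16]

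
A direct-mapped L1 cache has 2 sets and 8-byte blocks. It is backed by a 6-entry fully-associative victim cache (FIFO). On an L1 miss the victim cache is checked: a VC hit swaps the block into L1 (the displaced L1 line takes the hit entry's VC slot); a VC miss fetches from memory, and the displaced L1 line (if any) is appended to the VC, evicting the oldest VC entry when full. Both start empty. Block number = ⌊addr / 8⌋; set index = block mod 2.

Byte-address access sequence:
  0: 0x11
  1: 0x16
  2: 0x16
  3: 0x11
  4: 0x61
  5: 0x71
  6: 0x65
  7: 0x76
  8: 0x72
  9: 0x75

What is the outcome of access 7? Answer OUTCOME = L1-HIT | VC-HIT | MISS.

#0 0x11→b2/s0 MISS; vc=[]
#1 0x16→b2/s0 L1-HIT; vc=[]
#2 0x16→b2/s0 L1-HIT; vc=[]
#3 0x11→b2/s0 L1-HIT; vc=[]
#4 0x61→b12/s0 MISS; vc=[2]
#5 0x71→b14/s0 MISS; vc=[2,12]
#6 0x65→b12/s0 VC-HIT; vc=[2,14]
#7 0x76→b14/s0 VC-HIT; vc=[2,12]
#8 0x72→b14/s0 L1-HIT; vc=[2,12]
#9 0x75→b14/s0 L1-HIT; vc=[2,12]

OUTCOME = VC-HIT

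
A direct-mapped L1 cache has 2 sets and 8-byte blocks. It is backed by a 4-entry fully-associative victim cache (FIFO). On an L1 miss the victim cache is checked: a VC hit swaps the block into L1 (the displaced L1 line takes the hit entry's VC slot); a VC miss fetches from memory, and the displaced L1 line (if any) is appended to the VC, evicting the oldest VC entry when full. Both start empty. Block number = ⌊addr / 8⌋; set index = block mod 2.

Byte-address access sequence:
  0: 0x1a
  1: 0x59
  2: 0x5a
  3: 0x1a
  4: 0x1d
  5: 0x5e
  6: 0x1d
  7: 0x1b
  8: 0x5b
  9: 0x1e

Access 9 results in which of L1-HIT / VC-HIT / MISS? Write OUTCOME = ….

#0 0x1a→b3/s1 MISS; vc=[]
#1 0x59→b11/s1 MISS; vc=[3]
#2 0x5a→b11/s1 L1-HIT; vc=[3]
#3 0x1a→b3/s1 VC-HIT; vc=[11]
#4 0x1d→b3/s1 L1-HIT; vc=[11]
#5 0x5e→b11/s1 VC-HIT; vc=[3]
#6 0x1d→b3/s1 VC-HIT; vc=[11]
#7 0x1b→b3/s1 L1-HIT; vc=[11]
#8 0x5b→b11/s1 VC-HIT; vc=[3]
#9 0x1e→b3/s1 VC-HIT; vc=[11]

OUTCOME = VC-HIT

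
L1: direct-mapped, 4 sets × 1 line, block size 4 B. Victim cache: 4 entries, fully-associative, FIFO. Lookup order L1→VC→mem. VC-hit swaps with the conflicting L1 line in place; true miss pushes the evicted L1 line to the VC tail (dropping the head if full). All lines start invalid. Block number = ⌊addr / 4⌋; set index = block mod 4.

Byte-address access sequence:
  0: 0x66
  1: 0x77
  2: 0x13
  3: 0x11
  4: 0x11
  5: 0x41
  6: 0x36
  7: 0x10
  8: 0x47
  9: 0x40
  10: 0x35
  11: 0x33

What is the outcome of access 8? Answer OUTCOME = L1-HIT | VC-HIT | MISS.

OUTCOME = MISS

  [0] addr=0x66 blk=25 s=1: MISS | VC []
  [1] addr=0x77 blk=29 s=1: MISS | VC [25]
  [2] addr=0x13 blk=4 s=0: MISS | VC [25]
  [3] addr=0x11 blk=4 s=0: L1-HIT | VC [25]
  [4] addr=0x11 blk=4 s=0: L1-HIT | VC [25]
  [5] addr=0x41 blk=16 s=0: MISS | VC [25, 4]
  [6] addr=0x36 blk=13 s=1: MISS | VC [25, 4, 29]
  [7] addr=0x10 blk=4 s=0: VC-HIT | VC [25, 16, 29]
  [8] addr=0x47 blk=17 s=1: MISS | VC [25, 16, 29, 13]
  [9] addr=0x40 blk=16 s=0: VC-HIT | VC [25, 4, 29, 13]
  [10] addr=0x35 blk=13 s=1: VC-HIT | VC [25, 4, 29, 17]
  [11] addr=0x33 blk=12 s=0: MISS | VC [4, 29, 17, 16]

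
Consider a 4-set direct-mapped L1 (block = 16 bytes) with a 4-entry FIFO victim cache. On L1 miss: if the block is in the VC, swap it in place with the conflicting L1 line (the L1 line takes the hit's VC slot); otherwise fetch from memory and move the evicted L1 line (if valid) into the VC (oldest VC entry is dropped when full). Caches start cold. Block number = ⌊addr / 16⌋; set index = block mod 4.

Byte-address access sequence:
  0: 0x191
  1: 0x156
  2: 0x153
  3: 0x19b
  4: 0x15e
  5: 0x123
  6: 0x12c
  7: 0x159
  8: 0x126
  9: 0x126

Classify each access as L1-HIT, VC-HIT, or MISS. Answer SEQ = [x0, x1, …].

0: 0x191 (blk 25, set 1) → MISS  vc=[]
1: 0x156 (blk 21, set 1) → MISS  vc=[25]
2: 0x153 (blk 21, set 1) → L1-HIT  vc=[25]
3: 0x19b (blk 25, set 1) → VC-HIT  vc=[21]
4: 0x15e (blk 21, set 1) → VC-HIT  vc=[25]
5: 0x123 (blk 18, set 2) → MISS  vc=[25]
6: 0x12c (blk 18, set 2) → L1-HIT  vc=[25]
7: 0x159 (blk 21, set 1) → L1-HIT  vc=[25]
8: 0x126 (blk 18, set 2) → L1-HIT  vc=[25]
9: 0x126 (blk 18, set 2) → L1-HIT  vc=[25]

SEQ = [MISS, MISS, L1-HIT, VC-HIT, VC-HIT, MISS, L1-HIT, L1-HIT, L1-HIT, L1-HIT]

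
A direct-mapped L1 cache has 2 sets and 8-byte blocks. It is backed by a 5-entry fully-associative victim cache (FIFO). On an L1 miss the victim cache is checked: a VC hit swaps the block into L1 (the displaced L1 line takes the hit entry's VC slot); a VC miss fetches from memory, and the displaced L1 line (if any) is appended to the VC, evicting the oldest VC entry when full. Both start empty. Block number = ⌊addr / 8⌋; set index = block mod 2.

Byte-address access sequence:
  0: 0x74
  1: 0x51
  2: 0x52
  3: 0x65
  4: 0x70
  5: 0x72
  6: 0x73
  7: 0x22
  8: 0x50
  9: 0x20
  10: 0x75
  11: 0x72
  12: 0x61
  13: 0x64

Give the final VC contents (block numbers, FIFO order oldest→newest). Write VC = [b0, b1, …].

  [0] addr=0x74 blk=14 s=0: MISS | VC []
  [1] addr=0x51 blk=10 s=0: MISS | VC [14]
  [2] addr=0x52 blk=10 s=0: L1-HIT | VC [14]
  [3] addr=0x65 blk=12 s=0: MISS | VC [14, 10]
  [4] addr=0x70 blk=14 s=0: VC-HIT | VC [12, 10]
  [5] addr=0x72 blk=14 s=0: L1-HIT | VC [12, 10]
  [6] addr=0x73 blk=14 s=0: L1-HIT | VC [12, 10]
  [7] addr=0x22 blk=4 s=0: MISS | VC [12, 10, 14]
  [8] addr=0x50 blk=10 s=0: VC-HIT | VC [12, 4, 14]
  [9] addr=0x20 blk=4 s=0: VC-HIT | VC [12, 10, 14]
  [10] addr=0x75 blk=14 s=0: VC-HIT | VC [12, 10, 4]
  [11] addr=0x72 blk=14 s=0: L1-HIT | VC [12, 10, 4]
  [12] addr=0x61 blk=12 s=0: VC-HIT | VC [14, 10, 4]
  [13] addr=0x64 blk=12 s=0: L1-HIT | VC [14, 10, 4]

VC = [14, 10, 4]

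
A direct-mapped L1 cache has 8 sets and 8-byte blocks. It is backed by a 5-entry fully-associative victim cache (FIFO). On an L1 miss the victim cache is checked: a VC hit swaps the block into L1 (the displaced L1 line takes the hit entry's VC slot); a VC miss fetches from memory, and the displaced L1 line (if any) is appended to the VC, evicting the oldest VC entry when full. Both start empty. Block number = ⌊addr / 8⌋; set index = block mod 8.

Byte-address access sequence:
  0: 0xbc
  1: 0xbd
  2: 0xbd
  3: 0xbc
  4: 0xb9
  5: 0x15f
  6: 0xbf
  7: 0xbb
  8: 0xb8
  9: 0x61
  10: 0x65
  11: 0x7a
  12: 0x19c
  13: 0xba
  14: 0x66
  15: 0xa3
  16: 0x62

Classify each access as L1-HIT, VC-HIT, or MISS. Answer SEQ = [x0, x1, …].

SEQ = [MISS, L1-HIT, L1-HIT, L1-HIT, L1-HIT, MISS, L1-HIT, L1-HIT, L1-HIT, MISS, L1-HIT, MISS, MISS, VC-HIT, L1-HIT, MISS, VC-HIT]

  [0] addr=0xbc blk=23 s=7: MISS | VC []
  [1] addr=0xbd blk=23 s=7: L1-HIT | VC []
  [2] addr=0xbd blk=23 s=7: L1-HIT | VC []
  [3] addr=0xbc blk=23 s=7: L1-HIT | VC []
  [4] addr=0xb9 blk=23 s=7: L1-HIT | VC []
  [5] addr=0x15f blk=43 s=3: MISS | VC []
  [6] addr=0xbf blk=23 s=7: L1-HIT | VC []
  [7] addr=0xbb blk=23 s=7: L1-HIT | VC []
  [8] addr=0xb8 blk=23 s=7: L1-HIT | VC []
  [9] addr=0x61 blk=12 s=4: MISS | VC []
  [10] addr=0x65 blk=12 s=4: L1-HIT | VC []
  [11] addr=0x7a blk=15 s=7: MISS | VC [23]
  [12] addr=0x19c blk=51 s=3: MISS | VC [23, 43]
  [13] addr=0xba blk=23 s=7: VC-HIT | VC [15, 43]
  [14] addr=0x66 blk=12 s=4: L1-HIT | VC [15, 43]
  [15] addr=0xa3 blk=20 s=4: MISS | VC [15, 43, 12]
  [16] addr=0x62 blk=12 s=4: VC-HIT | VC [15, 43, 20]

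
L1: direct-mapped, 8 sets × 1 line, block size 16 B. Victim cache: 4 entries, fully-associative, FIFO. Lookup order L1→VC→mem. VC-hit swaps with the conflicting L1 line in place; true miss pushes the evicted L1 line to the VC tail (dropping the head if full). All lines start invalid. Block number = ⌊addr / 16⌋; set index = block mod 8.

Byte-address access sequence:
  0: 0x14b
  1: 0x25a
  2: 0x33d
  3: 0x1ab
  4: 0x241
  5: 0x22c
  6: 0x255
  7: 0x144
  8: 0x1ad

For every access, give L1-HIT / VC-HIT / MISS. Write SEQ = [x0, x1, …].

#0 0x14b→b20/s4 MISS; vc=[]
#1 0x25a→b37/s5 MISS; vc=[]
#2 0x33d→b51/s3 MISS; vc=[]
#3 0x1ab→b26/s2 MISS; vc=[]
#4 0x241→b36/s4 MISS; vc=[20]
#5 0x22c→b34/s2 MISS; vc=[20,26]
#6 0x255→b37/s5 L1-HIT; vc=[20,26]
#7 0x144→b20/s4 VC-HIT; vc=[36,26]
#8 0x1ad→b26/s2 VC-HIT; vc=[36,34]

SEQ = [MISS, MISS, MISS, MISS, MISS, MISS, L1-HIT, VC-HIT, VC-HIT]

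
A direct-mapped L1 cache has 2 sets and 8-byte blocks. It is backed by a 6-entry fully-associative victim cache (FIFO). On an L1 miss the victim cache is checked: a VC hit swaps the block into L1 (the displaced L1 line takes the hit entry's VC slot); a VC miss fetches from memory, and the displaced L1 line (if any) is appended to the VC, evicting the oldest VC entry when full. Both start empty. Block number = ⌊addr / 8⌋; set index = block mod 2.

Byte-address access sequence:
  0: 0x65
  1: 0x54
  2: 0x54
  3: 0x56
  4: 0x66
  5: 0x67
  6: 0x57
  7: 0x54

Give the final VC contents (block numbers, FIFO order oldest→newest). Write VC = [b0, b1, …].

VC = [12]

0: 0x65 (blk 12, set 0) → MISS  vc=[]
1: 0x54 (blk 10, set 0) → MISS  vc=[12]
2: 0x54 (blk 10, set 0) → L1-HIT  vc=[12]
3: 0x56 (blk 10, set 0) → L1-HIT  vc=[12]
4: 0x66 (blk 12, set 0) → VC-HIT  vc=[10]
5: 0x67 (blk 12, set 0) → L1-HIT  vc=[10]
6: 0x57 (blk 10, set 0) → VC-HIT  vc=[12]
7: 0x54 (blk 10, set 0) → L1-HIT  vc=[12]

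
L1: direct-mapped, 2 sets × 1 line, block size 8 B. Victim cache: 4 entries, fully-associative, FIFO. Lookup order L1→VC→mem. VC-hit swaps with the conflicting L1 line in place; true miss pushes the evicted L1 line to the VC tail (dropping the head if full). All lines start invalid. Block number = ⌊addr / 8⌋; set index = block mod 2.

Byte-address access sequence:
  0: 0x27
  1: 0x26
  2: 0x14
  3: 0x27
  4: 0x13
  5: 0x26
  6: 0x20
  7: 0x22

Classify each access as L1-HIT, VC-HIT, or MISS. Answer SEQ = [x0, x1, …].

SEQ = [MISS, L1-HIT, MISS, VC-HIT, VC-HIT, VC-HIT, L1-HIT, L1-HIT]

  [0] addr=0x27 blk=4 s=0: MISS | VC []
  [1] addr=0x26 blk=4 s=0: L1-HIT | VC []
  [2] addr=0x14 blk=2 s=0: MISS | VC [4]
  [3] addr=0x27 blk=4 s=0: VC-HIT | VC [2]
  [4] addr=0x13 blk=2 s=0: VC-HIT | VC [4]
  [5] addr=0x26 blk=4 s=0: VC-HIT | VC [2]
  [6] addr=0x20 blk=4 s=0: L1-HIT | VC [2]
  [7] addr=0x22 blk=4 s=0: L1-HIT | VC [2]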